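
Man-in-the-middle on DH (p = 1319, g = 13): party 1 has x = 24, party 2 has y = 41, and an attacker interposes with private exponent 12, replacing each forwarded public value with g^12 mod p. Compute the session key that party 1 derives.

905

Party 1 receives an attacker's public value M = 13^12 mod 1319 instead of the honest one.
13^1 ≡ 13 (mod 1319)
13^2 = (13^1)^2 ≡ 13^2 = 169 ≡ 169 (mod 1319)
13^4 = (13^2)^2 ≡ 169^2 = 28561 ≡ 862 (mod 1319)
13^8 = (13^4)^2 ≡ 862^2 = 743044 ≡ 447 (mod 1319)
13^12 = 13^8 · 13^4 ≡ 447 · 862 ≡ 166 (mod 1319).
So M = 166. Party 1 computes K = M^24 mod 1319.
166^1 ≡ 166 (mod 1319)
166^2 = (166^1)^2 ≡ 166^2 = 27556 ≡ 1176 (mod 1319)
166^4 = (166^2)^2 ≡ 1176^2 = 1382976 ≡ 664 (mod 1319)
166^8 = (166^4)^2 ≡ 664^2 = 440896 ≡ 350 (mod 1319)
166^16 = (166^8)^2 ≡ 350^2 = 122500 ≡ 1152 (mod 1319)
166^24 = 166^16 · 166^8 ≡ 1152 · 350 ≡ 905 (mod 1319).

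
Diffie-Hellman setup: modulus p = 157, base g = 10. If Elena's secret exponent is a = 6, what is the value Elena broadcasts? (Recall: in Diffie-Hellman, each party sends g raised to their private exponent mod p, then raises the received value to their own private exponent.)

Public value = 10^6 mod 157.
10^1 ≡ 10 (mod 157)
10^2 = (10^1)^2 ≡ 10^2 = 100 ≡ 100 (mod 157)
10^4 = (10^2)^2 ≡ 100^2 = 10000 ≡ 109 (mod 157)
10^6 = 10^4 · 10^2 ≡ 109 · 100 ≡ 67 (mod 157).

67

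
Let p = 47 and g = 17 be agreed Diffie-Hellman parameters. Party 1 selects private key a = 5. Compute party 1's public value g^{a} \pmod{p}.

Public value = 17^{5} \pmod{47}.
17^1 ≡ 17 (mod 47)
17^2 = (17^1)^2 ≡ 17^2 = 289 ≡ 7 (mod 47)
17^4 = (17^2)^2 ≡ 7^2 = 49 ≡ 2 (mod 47)
17^5 = 17^4 · 17^1 ≡ 2 · 17 ≡ 34 (mod 47).

34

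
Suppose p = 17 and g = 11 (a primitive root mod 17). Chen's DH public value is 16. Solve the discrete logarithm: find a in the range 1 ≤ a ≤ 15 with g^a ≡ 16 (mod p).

8

Try successive powers of 11 modulo 17:
11^1 ≡ 11
11^2 ≡ 2
11^3 ≡ 5
11^4 ≡ 4
11^5 ≡ 10
11^6 ≡ 8
11^7 ≡ 3
11^8 ≡ 16
Found: a = 8.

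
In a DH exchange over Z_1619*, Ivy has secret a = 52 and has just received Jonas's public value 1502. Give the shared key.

126

Shared key K = 1502^52 mod 1619.
1502^1 ≡ 1502 (mod 1619)
1502^2 = (1502^1)^2 ≡ 1502^2 = 2256004 ≡ 737 (mod 1619)
1502^4 = (1502^2)^2 ≡ 737^2 = 543169 ≡ 804 (mod 1619)
1502^8 = (1502^4)^2 ≡ 804^2 = 646416 ≡ 435 (mod 1619)
1502^16 = (1502^8)^2 ≡ 435^2 = 189225 ≡ 1421 (mod 1619)
1502^32 = (1502^16)^2 ≡ 1421^2 = 2019241 ≡ 348 (mod 1619)
1502^52 = 1502^32 · 1502^16 · 1502^4 ≡ 348 · 1421 · 804 ≡ 126 (mod 1619).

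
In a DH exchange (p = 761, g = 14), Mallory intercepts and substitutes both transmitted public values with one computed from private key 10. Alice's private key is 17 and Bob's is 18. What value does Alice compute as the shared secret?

341

Alice receives Mallory's public value M = 14^10 mod 761 instead of the honest one.
14^1 ≡ 14 (mod 761)
14^2 = (14^1)^2 ≡ 14^2 = 196 ≡ 196 (mod 761)
14^4 = (14^2)^2 ≡ 196^2 = 38416 ≡ 366 (mod 761)
14^8 = (14^4)^2 ≡ 366^2 = 133956 ≡ 20 (mod 761)
14^10 = 14^8 · 14^2 ≡ 20 · 196 ≡ 115 (mod 761).
So M = 115. Alice computes K = M^17 mod 761.
115^1 ≡ 115 (mod 761)
115^2 = (115^1)^2 ≡ 115^2 = 13225 ≡ 288 (mod 761)
115^4 = (115^2)^2 ≡ 288^2 = 82944 ≡ 756 (mod 761)
115^8 = (115^4)^2 ≡ 756^2 = 571536 ≡ 25 (mod 761)
115^16 = (115^8)^2 ≡ 25^2 = 625 ≡ 625 (mod 761)
115^17 = 115^16 · 115^1 ≡ 625 · 115 ≡ 341 (mod 761).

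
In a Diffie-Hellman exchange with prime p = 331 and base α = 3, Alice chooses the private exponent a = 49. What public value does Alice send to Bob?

Public value = 3^49 (mod 331).
3^1 ≡ 3 (mod 331)
3^2 = (3^1)^2 ≡ 3^2 = 9 ≡ 9 (mod 331)
3^4 = (3^2)^2 ≡ 9^2 = 81 ≡ 81 (mod 331)
3^8 = (3^4)^2 ≡ 81^2 = 6561 ≡ 272 (mod 331)
3^16 = (3^8)^2 ≡ 272^2 = 73984 ≡ 171 (mod 331)
3^32 = (3^16)^2 ≡ 171^2 = 29241 ≡ 113 (mod 331)
3^49 = 3^32 · 3^16 · 3^1 ≡ 113 · 171 · 3 ≡ 44 (mod 331).

44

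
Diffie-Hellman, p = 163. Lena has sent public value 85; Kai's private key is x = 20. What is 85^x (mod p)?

Shared key K = 85^20 mod 163.
85^1 ≡ 85 (mod 163)
85^2 = (85^1)^2 ≡ 85^2 = 7225 ≡ 53 (mod 163)
85^4 = (85^2)^2 ≡ 53^2 = 2809 ≡ 38 (mod 163)
85^8 = (85^4)^2 ≡ 38^2 = 1444 ≡ 140 (mod 163)
85^16 = (85^8)^2 ≡ 140^2 = 19600 ≡ 40 (mod 163)
85^20 = 85^16 · 85^4 ≡ 40 · 38 ≡ 53 (mod 163).

53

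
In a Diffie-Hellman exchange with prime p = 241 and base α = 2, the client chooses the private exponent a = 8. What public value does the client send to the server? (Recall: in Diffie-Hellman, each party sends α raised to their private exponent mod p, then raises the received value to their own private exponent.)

15

Public value = 2^8 (mod 241).
2^1 ≡ 2 (mod 241)
2^2 = (2^1)^2 ≡ 2^2 = 4 ≡ 4 (mod 241)
2^4 = (2^2)^2 ≡ 4^2 = 16 ≡ 16 (mod 241)
2^8 = (2^4)^2 ≡ 16^2 = 256 ≡ 15 (mod 241)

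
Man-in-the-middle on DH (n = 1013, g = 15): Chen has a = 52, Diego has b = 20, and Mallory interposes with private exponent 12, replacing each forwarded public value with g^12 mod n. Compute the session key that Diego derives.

Diego receives Mallory's public value M = 15^12 mod 1013 instead of the honest one.
15^1 ≡ 15 (mod 1013)
15^2 = (15^1)^2 ≡ 15^2 = 225 ≡ 225 (mod 1013)
15^4 = (15^2)^2 ≡ 225^2 = 50625 ≡ 988 (mod 1013)
15^8 = (15^4)^2 ≡ 988^2 = 976144 ≡ 625 (mod 1013)
15^12 = 15^8 · 15^4 ≡ 625 · 988 ≡ 583 (mod 1013).
So M = 583. Diego computes K = M^20 mod 1013.
583^1 ≡ 583 (mod 1013)
583^2 = (583^1)^2 ≡ 583^2 = 339889 ≡ 534 (mod 1013)
583^4 = (583^2)^2 ≡ 534^2 = 285156 ≡ 503 (mod 1013)
583^8 = (583^4)^2 ≡ 503^2 = 253009 ≡ 772 (mod 1013)
583^16 = (583^8)^2 ≡ 772^2 = 595984 ≡ 340 (mod 1013)
583^20 = 583^16 · 583^4 ≡ 340 · 503 ≡ 836 (mod 1013).

836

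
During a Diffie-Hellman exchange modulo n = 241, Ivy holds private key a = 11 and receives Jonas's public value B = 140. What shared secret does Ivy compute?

138

Shared key K = 140^11 mod 241.
140^1 ≡ 140 (mod 241)
140^2 = (140^1)^2 ≡ 140^2 = 19600 ≡ 79 (mod 241)
140^4 = (140^2)^2 ≡ 79^2 = 6241 ≡ 216 (mod 241)
140^8 = (140^4)^2 ≡ 216^2 = 46656 ≡ 143 (mod 241)
140^11 = 140^8 · 140^2 · 140^1 ≡ 143 · 79 · 140 ≡ 138 (mod 241).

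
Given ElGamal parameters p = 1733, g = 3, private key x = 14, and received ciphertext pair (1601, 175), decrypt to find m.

63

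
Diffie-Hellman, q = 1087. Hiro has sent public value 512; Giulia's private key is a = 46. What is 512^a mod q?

Shared key K = 512^46 mod 1087.
512^1 ≡ 512 (mod 1087)
512^2 = (512^1)^2 ≡ 512^2 = 262144 ≡ 177 (mod 1087)
512^4 = (512^2)^2 ≡ 177^2 = 31329 ≡ 893 (mod 1087)
512^8 = (512^4)^2 ≡ 893^2 = 797449 ≡ 678 (mod 1087)
512^16 = (512^8)^2 ≡ 678^2 = 459684 ≡ 970 (mod 1087)
512^32 = (512^16)^2 ≡ 970^2 = 940900 ≡ 645 (mod 1087)
512^46 = 512^32 · 512^8 · 512^4 · 512^2 ≡ 645 · 678 · 893 · 177 ≡ 937 (mod 1087).

937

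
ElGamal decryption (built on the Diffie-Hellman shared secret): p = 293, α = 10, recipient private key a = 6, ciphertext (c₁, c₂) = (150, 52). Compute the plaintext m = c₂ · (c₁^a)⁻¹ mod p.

119

Shared mask s = c₁^a mod p = 150^6 mod 293.
150^1 ≡ 150 (mod 293)
150^2 = (150^1)^2 ≡ 150^2 = 22500 ≡ 232 (mod 293)
150^4 = (150^2)^2 ≡ 232^2 = 53824 ≡ 205 (mod 293)
150^6 = 150^4 · 150^2 ≡ 205 · 232 ≡ 94 (mod 293).
So s = 94; s⁻¹ ≡ 53 (mod 293).
m = c₂ · s⁻¹ mod 293 = 52 · 53 mod 293 = 119.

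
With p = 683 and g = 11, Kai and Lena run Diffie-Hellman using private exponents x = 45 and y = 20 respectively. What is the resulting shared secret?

Lena sends B = g^y mod p = 11^20 mod 683.
11^1 ≡ 11 (mod 683)
11^2 = (11^1)^2 ≡ 11^2 = 121 ≡ 121 (mod 683)
11^4 = (11^2)^2 ≡ 121^2 = 14641 ≡ 298 (mod 683)
11^8 = (11^4)^2 ≡ 298^2 = 88804 ≡ 14 (mod 683)
11^16 = (11^8)^2 ≡ 14^2 = 196 ≡ 196 (mod 683)
11^20 = 11^16 · 11^4 ≡ 196 · 298 ≡ 353 (mod 683).
So B = 353. Kai then computes K = B^x mod p = 353^45 mod 683.
353^1 ≡ 353 (mod 683)
353^2 = (353^1)^2 ≡ 353^2 = 124609 ≡ 303 (mod 683)
353^4 = (353^2)^2 ≡ 303^2 = 91809 ≡ 287 (mod 683)
353^8 = (353^4)^2 ≡ 287^2 = 82369 ≡ 409 (mod 683)
353^16 = (353^8)^2 ≡ 409^2 = 167281 ≡ 629 (mod 683)
353^32 = (353^16)^2 ≡ 629^2 = 395641 ≡ 184 (mod 683)
353^45 = 353^32 · 353^8 · 353^4 · 353^1 ≡ 184 · 409 · 287 · 353 ≡ 599 (mod 683).

599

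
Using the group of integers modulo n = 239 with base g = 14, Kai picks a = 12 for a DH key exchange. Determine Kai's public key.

Public value = 14^12 (mod 239).
14^1 ≡ 14 (mod 239)
14^2 = (14^1)^2 ≡ 14^2 = 196 ≡ 196 (mod 239)
14^4 = (14^2)^2 ≡ 196^2 = 38416 ≡ 176 (mod 239)
14^8 = (14^4)^2 ≡ 176^2 = 30976 ≡ 145 (mod 239)
14^12 = 14^8 · 14^4 ≡ 145 · 176 ≡ 186 (mod 239).

186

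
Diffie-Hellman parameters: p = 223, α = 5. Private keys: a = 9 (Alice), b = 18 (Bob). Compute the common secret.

Alice sends A = α^a mod p = 5^9 mod 223.
5^1 ≡ 5 (mod 223)
5^2 = (5^1)^2 ≡ 5^2 = 25 ≡ 25 (mod 223)
5^4 = (5^2)^2 ≡ 25^2 = 625 ≡ 179 (mod 223)
5^8 = (5^4)^2 ≡ 179^2 = 32041 ≡ 152 (mod 223)
5^9 = 5^8 · 5^1 ≡ 152 · 5 ≡ 91 (mod 223).
So A = 91. Bob then computes K = A^b mod p = 91^18 mod 223.
91^1 ≡ 91 (mod 223)
91^2 = (91^1)^2 ≡ 91^2 = 8281 ≡ 30 (mod 223)
91^4 = (91^2)^2 ≡ 30^2 = 900 ≡ 8 (mod 223)
91^8 = (91^4)^2 ≡ 8^2 = 64 ≡ 64 (mod 223)
91^16 = (91^8)^2 ≡ 64^2 = 4096 ≡ 82 (mod 223)
91^18 = 91^16 · 91^2 ≡ 82 · 30 ≡ 7 (mod 223).

7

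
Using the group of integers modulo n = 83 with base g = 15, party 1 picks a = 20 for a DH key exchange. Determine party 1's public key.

29

Public value = 15^20 mod 83.
15^1 ≡ 15 (mod 83)
15^2 = (15^1)^2 ≡ 15^2 = 225 ≡ 59 (mod 83)
15^4 = (15^2)^2 ≡ 59^2 = 3481 ≡ 78 (mod 83)
15^8 = (15^4)^2 ≡ 78^2 = 6084 ≡ 25 (mod 83)
15^16 = (15^8)^2 ≡ 25^2 = 625 ≡ 44 (mod 83)
15^20 = 15^16 · 15^4 ≡ 44 · 78 ≡ 29 (mod 83).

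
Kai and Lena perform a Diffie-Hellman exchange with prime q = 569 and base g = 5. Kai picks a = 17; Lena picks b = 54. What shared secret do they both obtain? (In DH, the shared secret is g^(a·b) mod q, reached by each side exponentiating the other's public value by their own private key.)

63

Kai sends A = g^a mod q = 5^17 mod 569.
5^1 ≡ 5 (mod 569)
5^2 = (5^1)^2 ≡ 5^2 = 25 ≡ 25 (mod 569)
5^4 = (5^2)^2 ≡ 25^2 = 625 ≡ 56 (mod 569)
5^8 = (5^4)^2 ≡ 56^2 = 3136 ≡ 291 (mod 569)
5^16 = (5^8)^2 ≡ 291^2 = 84681 ≡ 469 (mod 569)
5^17 = 5^16 · 5^1 ≡ 469 · 5 ≡ 69 (mod 569).
So A = 69. Lena then computes K = A^b mod q = 69^54 mod 569.
69^1 ≡ 69 (mod 569)
69^2 = (69^1)^2 ≡ 69^2 = 4761 ≡ 209 (mod 569)
69^4 = (69^2)^2 ≡ 209^2 = 43681 ≡ 437 (mod 569)
69^8 = (69^4)^2 ≡ 437^2 = 190969 ≡ 354 (mod 569)
69^16 = (69^8)^2 ≡ 354^2 = 125316 ≡ 136 (mod 569)
69^32 = (69^16)^2 ≡ 136^2 = 18496 ≡ 288 (mod 569)
69^54 = 69^32 · 69^16 · 69^4 · 69^2 ≡ 288 · 136 · 437 · 209 ≡ 63 (mod 569).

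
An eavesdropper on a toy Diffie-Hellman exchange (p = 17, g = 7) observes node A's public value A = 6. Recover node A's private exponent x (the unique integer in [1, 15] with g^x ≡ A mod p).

13

Try successive powers of 7 modulo 17:
7^1 ≡ 7
7^2 ≡ 15
7^3 ≡ 3
7^4 ≡ 4
7^5 ≡ 11
7^6 ≡ 9
7^7 ≡ 12
7^8 ≡ 16
7^9 ≡ 10
7^10 ≡ 2
7^11 ≡ 14
7^12 ≡ 13
7^13 ≡ 6
Found: x = 13.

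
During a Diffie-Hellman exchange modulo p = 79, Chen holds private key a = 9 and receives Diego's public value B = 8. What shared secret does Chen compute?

Shared key K = 8^9 mod 79.
8^1 ≡ 8 (mod 79)
8^2 = (8^1)^2 ≡ 8^2 = 64 ≡ 64 (mod 79)
8^4 = (8^2)^2 ≡ 64^2 = 4096 ≡ 67 (mod 79)
8^8 = (8^4)^2 ≡ 67^2 = 4489 ≡ 65 (mod 79)
8^9 = 8^8 · 8^1 ≡ 65 · 8 ≡ 46 (mod 79).

46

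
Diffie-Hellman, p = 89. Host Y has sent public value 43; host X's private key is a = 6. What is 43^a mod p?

10

Shared key K = 43^6 mod 89.
43^1 ≡ 43 (mod 89)
43^2 = (43^1)^2 ≡ 43^2 = 1849 ≡ 69 (mod 89)
43^4 = (43^2)^2 ≡ 69^2 = 4761 ≡ 44 (mod 89)
43^6 = 43^4 · 43^2 ≡ 44 · 69 ≡ 10 (mod 89).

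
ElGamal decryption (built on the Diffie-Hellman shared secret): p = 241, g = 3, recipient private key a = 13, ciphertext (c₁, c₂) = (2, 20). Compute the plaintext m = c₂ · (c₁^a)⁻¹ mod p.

231

Shared mask s = c₁^a mod p = 2^13 mod 241.
2^1 ≡ 2 (mod 241)
2^2 = (2^1)^2 ≡ 2^2 = 4 ≡ 4 (mod 241)
2^4 = (2^2)^2 ≡ 4^2 = 16 ≡ 16 (mod 241)
2^8 = (2^4)^2 ≡ 16^2 = 256 ≡ 15 (mod 241)
2^13 = 2^8 · 2^4 · 2^1 ≡ 15 · 16 · 2 ≡ 239 (mod 241).
So s = 239; s⁻¹ ≡ 120 (mod 241).
m = c₂ · s⁻¹ mod 241 = 20 · 120 mod 241 = 231.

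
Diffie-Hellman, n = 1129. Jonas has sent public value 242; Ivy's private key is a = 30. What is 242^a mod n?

Shared key K = 242^30 mod 1129.
242^1 ≡ 242 (mod 1129)
242^2 = (242^1)^2 ≡ 242^2 = 58564 ≡ 985 (mod 1129)
242^4 = (242^2)^2 ≡ 985^2 = 970225 ≡ 414 (mod 1129)
242^8 = (242^4)^2 ≡ 414^2 = 171396 ≡ 917 (mod 1129)
242^16 = (242^8)^2 ≡ 917^2 = 840889 ≡ 913 (mod 1129)
242^30 = 242^16 · 242^8 · 242^4 · 242^2 ≡ 913 · 917 · 414 · 985 ≡ 805 (mod 1129).

805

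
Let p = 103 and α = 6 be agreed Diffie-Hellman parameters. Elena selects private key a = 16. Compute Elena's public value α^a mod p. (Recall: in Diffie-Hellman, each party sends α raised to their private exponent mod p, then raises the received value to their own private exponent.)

Public value = 6^16 mod 103.
6^1 ≡ 6 (mod 103)
6^2 = (6^1)^2 ≡ 6^2 = 36 ≡ 36 (mod 103)
6^4 = (6^2)^2 ≡ 36^2 = 1296 ≡ 60 (mod 103)
6^8 = (6^4)^2 ≡ 60^2 = 3600 ≡ 98 (mod 103)
6^16 = (6^8)^2 ≡ 98^2 = 9604 ≡ 25 (mod 103)

25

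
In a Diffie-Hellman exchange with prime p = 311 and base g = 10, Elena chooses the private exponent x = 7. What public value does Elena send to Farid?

106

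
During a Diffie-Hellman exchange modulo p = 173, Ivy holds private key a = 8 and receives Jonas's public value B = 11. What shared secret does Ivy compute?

117

Shared key K = 11^8 mod 173.
11^1 ≡ 11 (mod 173)
11^2 = (11^1)^2 ≡ 11^2 = 121 ≡ 121 (mod 173)
11^4 = (11^2)^2 ≡ 121^2 = 14641 ≡ 109 (mod 173)
11^8 = (11^4)^2 ≡ 109^2 = 11881 ≡ 117 (mod 173)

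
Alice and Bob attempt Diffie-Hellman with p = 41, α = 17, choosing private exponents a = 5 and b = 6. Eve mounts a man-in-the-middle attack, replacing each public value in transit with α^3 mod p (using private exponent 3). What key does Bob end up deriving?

Bob receives Eve's public value M = 17^3 mod 41 instead of the honest one.
17^1 ≡ 17 (mod 41)
17^2 = (17^1)^2 ≡ 17^2 = 289 ≡ 2 (mod 41)
17^3 = 17^2 · 17^1 ≡ 2 · 17 ≡ 34 (mod 41).
So M = 34. Bob computes K = M^6 mod 41.
34^1 ≡ 34 (mod 41)
34^2 = (34^1)^2 ≡ 34^2 = 1156 ≡ 8 (mod 41)
34^4 = (34^2)^2 ≡ 8^2 = 64 ≡ 23 (mod 41)
34^6 = 34^4 · 34^2 ≡ 23 · 8 ≡ 20 (mod 41).

20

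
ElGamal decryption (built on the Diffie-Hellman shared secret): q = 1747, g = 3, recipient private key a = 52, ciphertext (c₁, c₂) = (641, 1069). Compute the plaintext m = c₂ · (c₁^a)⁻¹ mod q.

326

Shared mask s = c₁^a mod q = 641^52 mod 1747.
641^1 ≡ 641 (mod 1747)
641^2 = (641^1)^2 ≡ 641^2 = 410881 ≡ 336 (mod 1747)
641^4 = (641^2)^2 ≡ 336^2 = 112896 ≡ 1088 (mod 1747)
641^8 = (641^4)^2 ≡ 1088^2 = 1183744 ≡ 1025 (mod 1747)
641^16 = (641^8)^2 ≡ 1025^2 = 1050625 ≡ 678 (mod 1747)
641^32 = (641^16)^2 ≡ 678^2 = 459684 ≡ 223 (mod 1747)
641^52 = 641^32 · 641^16 · 641^4 ≡ 223 · 678 · 1088 ≡ 1552 (mod 1747).
So s = 1552; s⁻¹ ≡ 654 (mod 1747).
m = c₂ · s⁻¹ mod 1747 = 1069 · 654 mod 1747 = 326.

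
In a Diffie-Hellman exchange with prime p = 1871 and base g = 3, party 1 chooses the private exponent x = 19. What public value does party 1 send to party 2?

Public value = 3^19 mod 1871.
3^1 ≡ 3 (mod 1871)
3^2 = (3^1)^2 ≡ 3^2 = 9 ≡ 9 (mod 1871)
3^4 = (3^2)^2 ≡ 9^2 = 81 ≡ 81 (mod 1871)
3^8 = (3^4)^2 ≡ 81^2 = 6561 ≡ 948 (mod 1871)
3^16 = (3^8)^2 ≡ 948^2 = 898704 ≡ 624 (mod 1871)
3^19 = 3^16 · 3^2 · 3^1 ≡ 624 · 9 · 3 ≡ 9 (mod 1871).

9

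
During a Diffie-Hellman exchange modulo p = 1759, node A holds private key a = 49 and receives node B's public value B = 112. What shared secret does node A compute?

Shared key K = 112^49 mod 1759.
112^1 ≡ 112 (mod 1759)
112^2 = (112^1)^2 ≡ 112^2 = 12544 ≡ 231 (mod 1759)
112^4 = (112^2)^2 ≡ 231^2 = 53361 ≡ 591 (mod 1759)
112^8 = (112^4)^2 ≡ 591^2 = 349281 ≡ 999 (mod 1759)
112^16 = (112^8)^2 ≡ 999^2 = 998001 ≡ 648 (mod 1759)
112^32 = (112^16)^2 ≡ 648^2 = 419904 ≡ 1262 (mod 1759)
112^49 = 112^32 · 112^16 · 112^1 ≡ 1262 · 648 · 112 ≡ 1541 (mod 1759).

1541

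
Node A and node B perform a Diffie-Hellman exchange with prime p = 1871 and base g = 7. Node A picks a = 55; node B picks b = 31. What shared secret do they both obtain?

Node A sends A = g^a mod p = 7^55 mod 1871.
7^1 ≡ 7 (mod 1871)
7^2 = (7^1)^2 ≡ 7^2 = 49 ≡ 49 (mod 1871)
7^4 = (7^2)^2 ≡ 49^2 = 2401 ≡ 530 (mod 1871)
7^8 = (7^4)^2 ≡ 530^2 = 280900 ≡ 250 (mod 1871)
7^16 = (7^8)^2 ≡ 250^2 = 62500 ≡ 757 (mod 1871)
7^32 = (7^16)^2 ≡ 757^2 = 573049 ≡ 523 (mod 1871)
7^55 = 7^32 · 7^16 · 7^4 · 7^2 · 7^1 ≡ 523 · 757 · 530 · 49 · 7 ≡ 1868 (mod 1871).
So A = 1868. Node B then computes K = A^b mod p = 1868^31 mod 1871.
1868^1 ≡ 1868 (mod 1871)
1868^2 = (1868^1)^2 ≡ 1868^2 = 3489424 ≡ 9 (mod 1871)
1868^4 = (1868^2)^2 ≡ 9^2 = 81 ≡ 81 (mod 1871)
1868^8 = (1868^4)^2 ≡ 81^2 = 6561 ≡ 948 (mod 1871)
1868^16 = (1868^8)^2 ≡ 948^2 = 898704 ≡ 624 (mod 1871)
1868^31 = 1868^16 · 1868^8 · 1868^4 · 1868^2 · 1868^1 ≡ 624 · 948 · 81 · 9 · 1868 ≡ 1178 (mod 1871).

1178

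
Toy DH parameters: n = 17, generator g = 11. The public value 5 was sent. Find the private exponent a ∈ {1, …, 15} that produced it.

Try successive powers of 11 modulo 17:
11^1 ≡ 11
11^2 ≡ 2
11^3 ≡ 5
Found: a = 3.

3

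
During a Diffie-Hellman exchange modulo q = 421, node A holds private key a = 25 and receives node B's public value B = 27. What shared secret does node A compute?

Shared key K = 27^25 mod 421.
27^1 ≡ 27 (mod 421)
27^2 = (27^1)^2 ≡ 27^2 = 729 ≡ 308 (mod 421)
27^4 = (27^2)^2 ≡ 308^2 = 94864 ≡ 139 (mod 421)
27^8 = (27^4)^2 ≡ 139^2 = 19321 ≡ 376 (mod 421)
27^16 = (27^8)^2 ≡ 376^2 = 141376 ≡ 341 (mod 421)
27^25 = 27^16 · 27^8 · 27^1 ≡ 341 · 376 · 27 ≡ 370 (mod 421).

370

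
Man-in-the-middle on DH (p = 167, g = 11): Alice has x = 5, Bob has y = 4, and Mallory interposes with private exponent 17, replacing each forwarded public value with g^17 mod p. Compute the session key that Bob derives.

87

Bob receives Mallory's public value M = 11^17 mod 167 instead of the honest one.
11^1 ≡ 11 (mod 167)
11^2 = (11^1)^2 ≡ 11^2 = 121 ≡ 121 (mod 167)
11^4 = (11^2)^2 ≡ 121^2 = 14641 ≡ 112 (mod 167)
11^8 = (11^4)^2 ≡ 112^2 = 12544 ≡ 19 (mod 167)
11^16 = (11^8)^2 ≡ 19^2 = 361 ≡ 27 (mod 167)
11^17 = 11^16 · 11^1 ≡ 27 · 11 ≡ 130 (mod 167).
So M = 130. Bob computes K = M^4 mod 167.
130^1 ≡ 130 (mod 167)
130^2 = (130^1)^2 ≡ 130^2 = 16900 ≡ 33 (mod 167)
130^4 = (130^2)^2 ≡ 33^2 = 1089 ≡ 87 (mod 167)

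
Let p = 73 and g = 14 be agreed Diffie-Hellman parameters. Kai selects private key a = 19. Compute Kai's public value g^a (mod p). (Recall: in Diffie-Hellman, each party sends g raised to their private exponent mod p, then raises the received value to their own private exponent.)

13

Public value = 14^19 (mod 73).
14^1 ≡ 14 (mod 73)
14^2 = (14^1)^2 ≡ 14^2 = 196 ≡ 50 (mod 73)
14^4 = (14^2)^2 ≡ 50^2 = 2500 ≡ 18 (mod 73)
14^8 = (14^4)^2 ≡ 18^2 = 324 ≡ 32 (mod 73)
14^16 = (14^8)^2 ≡ 32^2 = 1024 ≡ 2 (mod 73)
14^19 = 14^16 · 14^2 · 14^1 ≡ 2 · 50 · 14 ≡ 13 (mod 73).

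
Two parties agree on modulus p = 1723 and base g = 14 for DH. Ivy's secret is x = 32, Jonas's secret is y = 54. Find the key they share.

Jonas sends B = g^y mod p = 14^54 mod 1723.
14^1 ≡ 14 (mod 1723)
14^2 = (14^1)^2 ≡ 14^2 = 196 ≡ 196 (mod 1723)
14^4 = (14^2)^2 ≡ 196^2 = 38416 ≡ 510 (mod 1723)
14^8 = (14^4)^2 ≡ 510^2 = 260100 ≡ 1650 (mod 1723)
14^16 = (14^8)^2 ≡ 1650^2 = 2722500 ≡ 160 (mod 1723)
14^32 = (14^16)^2 ≡ 160^2 = 25600 ≡ 1478 (mod 1723)
14^54 = 14^32 · 14^16 · 14^4 · 14^2 ≡ 1478 · 160 · 510 · 196 ≡ 816 (mod 1723).
So B = 816. Ivy then computes K = B^x mod p = 816^32 mod 1723.
816^1 ≡ 816 (mod 1723)
816^2 = (816^1)^2 ≡ 816^2 = 665856 ≡ 778 (mod 1723)
816^4 = (816^2)^2 ≡ 778^2 = 605284 ≡ 511 (mod 1723)
816^8 = (816^4)^2 ≡ 511^2 = 261121 ≡ 948 (mod 1723)
816^16 = (816^8)^2 ≡ 948^2 = 898704 ≡ 1021 (mod 1723)
816^32 = (816^16)^2 ≡ 1021^2 = 1042441 ≡ 26 (mod 1723)

26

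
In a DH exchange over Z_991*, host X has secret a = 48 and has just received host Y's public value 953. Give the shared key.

Shared key K = 953^48 mod 991.
953^1 ≡ 953 (mod 991)
953^2 = (953^1)^2 ≡ 953^2 = 908209 ≡ 453 (mod 991)
953^4 = (953^2)^2 ≡ 453^2 = 205209 ≡ 72 (mod 991)
953^8 = (953^4)^2 ≡ 72^2 = 5184 ≡ 229 (mod 991)
953^16 = (953^8)^2 ≡ 229^2 = 52441 ≡ 909 (mod 991)
953^32 = (953^16)^2 ≡ 909^2 = 826281 ≡ 778 (mod 991)
953^48 = 953^32 · 953^16 ≡ 778 · 909 ≡ 619 (mod 991).

619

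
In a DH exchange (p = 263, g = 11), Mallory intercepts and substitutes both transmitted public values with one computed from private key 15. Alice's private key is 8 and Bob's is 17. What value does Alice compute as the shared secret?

70

Alice receives Mallory's public value M = 11^15 mod 263 instead of the honest one.
11^1 ≡ 11 (mod 263)
11^2 = (11^1)^2 ≡ 11^2 = 121 ≡ 121 (mod 263)
11^4 = (11^2)^2 ≡ 121^2 = 14641 ≡ 176 (mod 263)
11^8 = (11^4)^2 ≡ 176^2 = 30976 ≡ 205 (mod 263)
11^15 = 11^8 · 11^4 · 11^2 · 11^1 ≡ 205 · 176 · 121 · 11 ≡ 258 (mod 263).
So M = 258. Alice computes K = M^8 mod 263.
258^1 ≡ 258 (mod 263)
258^2 = (258^1)^2 ≡ 258^2 = 66564 ≡ 25 (mod 263)
258^4 = (258^2)^2 ≡ 25^2 = 625 ≡ 99 (mod 263)
258^8 = (258^4)^2 ≡ 99^2 = 9801 ≡ 70 (mod 263)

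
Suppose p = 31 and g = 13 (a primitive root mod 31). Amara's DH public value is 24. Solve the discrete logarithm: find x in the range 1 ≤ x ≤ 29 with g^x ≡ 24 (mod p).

23

Try successive powers of 13 modulo 31:
13^1 ≡ 13
13^2 ≡ 14
13^3 ≡ 27
13^4 ≡ 10
13^5 ≡ 6
13^6 ≡ 16
13^7 ≡ 22
13^8 ≡ 7
13^9 ≡ 29
13^10 ≡ 5
13^11 ≡ 3
13^12 ≡ 8
13^13 ≡ 11
13^14 ≡ 19
13^15 ≡ 30
13^16 ≡ 18
13^17 ≡ 17
13^18 ≡ 4
13^19 ≡ 21
13^20 ≡ 25
13^21 ≡ 15
13^22 ≡ 9
13^23 ≡ 24
Found: x = 23.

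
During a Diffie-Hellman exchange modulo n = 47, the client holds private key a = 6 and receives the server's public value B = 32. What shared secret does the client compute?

34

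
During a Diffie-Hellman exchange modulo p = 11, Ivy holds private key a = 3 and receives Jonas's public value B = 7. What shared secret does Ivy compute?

Shared key K = 7^3 mod 11.
7^1 ≡ 7 (mod 11)
7^2 = (7^1)^2 ≡ 7^2 = 49 ≡ 5 (mod 11)
7^3 = 7^2 · 7^1 ≡ 5 · 7 ≡ 2 (mod 11).

2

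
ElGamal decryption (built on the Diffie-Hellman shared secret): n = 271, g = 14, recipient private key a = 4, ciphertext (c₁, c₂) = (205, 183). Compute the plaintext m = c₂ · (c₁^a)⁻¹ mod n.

222

Shared mask s = c₁^a mod n = 205^4 mod 271.
205^1 ≡ 205 (mod 271)
205^2 = (205^1)^2 ≡ 205^2 = 42025 ≡ 20 (mod 271)
205^4 = (205^2)^2 ≡ 20^2 = 400 ≡ 129 (mod 271)
So s = 129; s⁻¹ ≡ 250 (mod 271).
m = c₂ · s⁻¹ mod 271 = 183 · 250 mod 271 = 222.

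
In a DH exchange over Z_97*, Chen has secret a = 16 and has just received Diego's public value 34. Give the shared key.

Shared key K = 34^16 mod 97.
34^1 ≡ 34 (mod 97)
34^2 = (34^1)^2 ≡ 34^2 = 1156 ≡ 89 (mod 97)
34^4 = (34^2)^2 ≡ 89^2 = 7921 ≡ 64 (mod 97)
34^8 = (34^4)^2 ≡ 64^2 = 4096 ≡ 22 (mod 97)
34^16 = (34^8)^2 ≡ 22^2 = 484 ≡ 96 (mod 97)

96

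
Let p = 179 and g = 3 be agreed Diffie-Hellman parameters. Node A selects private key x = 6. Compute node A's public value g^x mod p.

Public value = 3^6 mod 179.
3^1 ≡ 3 (mod 179)
3^2 = (3^1)^2 ≡ 3^2 = 9 ≡ 9 (mod 179)
3^4 = (3^2)^2 ≡ 9^2 = 81 ≡ 81 (mod 179)
3^6 = 3^4 · 3^2 ≡ 81 · 9 ≡ 13 (mod 179).

13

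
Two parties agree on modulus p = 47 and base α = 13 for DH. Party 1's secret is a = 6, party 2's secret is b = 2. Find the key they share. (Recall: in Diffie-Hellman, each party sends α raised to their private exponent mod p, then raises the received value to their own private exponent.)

Party 2 sends B = α^b mod p = 13^2 mod 47.
13^1 ≡ 13 (mod 47)
13^2 = (13^1)^2 ≡ 13^2 = 169 ≡ 28 (mod 47)
So B = 28. Party 1 then computes K = B^a mod p = 28^6 mod 47.
28^1 ≡ 28 (mod 47)
28^2 = (28^1)^2 ≡ 28^2 = 784 ≡ 32 (mod 47)
28^4 = (28^2)^2 ≡ 32^2 = 1024 ≡ 37 (mod 47)
28^6 = 28^4 · 28^2 ≡ 37 · 32 ≡ 9 (mod 47).

9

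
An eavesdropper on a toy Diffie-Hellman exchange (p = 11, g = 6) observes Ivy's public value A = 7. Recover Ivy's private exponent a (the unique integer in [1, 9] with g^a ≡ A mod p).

Try successive powers of 6 modulo 11:
6^1 ≡ 6
6^2 ≡ 3
6^3 ≡ 7
Found: a = 3.

3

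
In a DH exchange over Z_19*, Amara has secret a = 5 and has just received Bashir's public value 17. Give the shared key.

Shared key K = 17^5 mod 19.
17^1 ≡ 17 (mod 19)
17^2 = (17^1)^2 ≡ 17^2 = 289 ≡ 4 (mod 19)
17^4 = (17^2)^2 ≡ 4^2 = 16 ≡ 16 (mod 19)
17^5 = 17^4 · 17^1 ≡ 16 · 17 ≡ 6 (mod 19).

6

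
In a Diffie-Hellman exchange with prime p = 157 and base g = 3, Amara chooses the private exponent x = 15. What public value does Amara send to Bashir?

49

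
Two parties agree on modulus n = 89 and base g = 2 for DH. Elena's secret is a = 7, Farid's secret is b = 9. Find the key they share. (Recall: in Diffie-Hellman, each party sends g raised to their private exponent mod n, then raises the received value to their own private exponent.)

78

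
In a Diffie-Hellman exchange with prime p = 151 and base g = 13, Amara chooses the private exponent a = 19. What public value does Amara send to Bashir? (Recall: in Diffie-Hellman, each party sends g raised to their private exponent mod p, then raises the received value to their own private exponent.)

Public value = 13^19 mod 151.
13^1 ≡ 13 (mod 151)
13^2 = (13^1)^2 ≡ 13^2 = 169 ≡ 18 (mod 151)
13^4 = (13^2)^2 ≡ 18^2 = 324 ≡ 22 (mod 151)
13^8 = (13^4)^2 ≡ 22^2 = 484 ≡ 31 (mod 151)
13^16 = (13^8)^2 ≡ 31^2 = 961 ≡ 55 (mod 151)
13^19 = 13^16 · 13^2 · 13^1 ≡ 55 · 18 · 13 ≡ 35 (mod 151).

35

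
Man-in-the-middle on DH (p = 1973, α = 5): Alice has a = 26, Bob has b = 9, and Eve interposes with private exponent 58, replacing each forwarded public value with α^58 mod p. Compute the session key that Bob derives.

368

Bob receives Eve's public value M = 5^58 mod 1973 instead of the honest one.
5^1 ≡ 5 (mod 1973)
5^2 = (5^1)^2 ≡ 5^2 = 25 ≡ 25 (mod 1973)
5^4 = (5^2)^2 ≡ 25^2 = 625 ≡ 625 (mod 1973)
5^8 = (5^4)^2 ≡ 625^2 = 390625 ≡ 1944 (mod 1973)
5^16 = (5^8)^2 ≡ 1944^2 = 3779136 ≡ 841 (mod 1973)
5^32 = (5^16)^2 ≡ 841^2 = 707281 ≡ 947 (mod 1973)
5^58 = 5^32 · 5^16 · 5^8 · 5^2 ≡ 947 · 841 · 1944 · 25 ≡ 713 (mod 1973).
So M = 713. Bob computes K = M^9 mod 1973.
713^1 ≡ 713 (mod 1973)
713^2 = (713^1)^2 ≡ 713^2 = 508369 ≡ 1308 (mod 1973)
713^4 = (713^2)^2 ≡ 1308^2 = 1710864 ≡ 273 (mod 1973)
713^8 = (713^4)^2 ≡ 273^2 = 74529 ≡ 1528 (mod 1973)
713^9 = 713^8 · 713^1 ≡ 1528 · 713 ≡ 368 (mod 1973).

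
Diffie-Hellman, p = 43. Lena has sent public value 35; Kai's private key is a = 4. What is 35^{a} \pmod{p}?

Shared key K = 35^4 mod 43.
35^1 ≡ 35 (mod 43)
35^2 = (35^1)^2 ≡ 35^2 = 1225 ≡ 21 (mod 43)
35^4 = (35^2)^2 ≡ 21^2 = 441 ≡ 11 (mod 43)

11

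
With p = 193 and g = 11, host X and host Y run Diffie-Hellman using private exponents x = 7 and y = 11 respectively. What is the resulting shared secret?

33

Host X sends A = g^x mod p = 11^7 mod 193.
11^1 ≡ 11 (mod 193)
11^2 = (11^1)^2 ≡ 11^2 = 121 ≡ 121 (mod 193)
11^4 = (11^2)^2 ≡ 121^2 = 14641 ≡ 166 (mod 193)
11^7 = 11^4 · 11^2 · 11^1 ≡ 166 · 121 · 11 ≡ 154 (mod 193).
So A = 154. Host Y then computes K = A^y mod p = 154^11 mod 193.
154^1 ≡ 154 (mod 193)
154^2 = (154^1)^2 ≡ 154^2 = 23716 ≡ 170 (mod 193)
154^4 = (154^2)^2 ≡ 170^2 = 28900 ≡ 143 (mod 193)
154^8 = (154^4)^2 ≡ 143^2 = 20449 ≡ 184 (mod 193)
154^11 = 154^8 · 154^2 · 154^1 ≡ 184 · 170 · 154 ≡ 33 (mod 193).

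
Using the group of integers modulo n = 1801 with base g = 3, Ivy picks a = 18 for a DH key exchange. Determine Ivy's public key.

175

Public value = 3^18 (mod 1801).
3^1 ≡ 3 (mod 1801)
3^2 = (3^1)^2 ≡ 3^2 = 9 ≡ 9 (mod 1801)
3^4 = (3^2)^2 ≡ 9^2 = 81 ≡ 81 (mod 1801)
3^8 = (3^4)^2 ≡ 81^2 = 6561 ≡ 1158 (mod 1801)
3^16 = (3^8)^2 ≡ 1158^2 = 1340964 ≡ 1020 (mod 1801)
3^18 = 3^16 · 3^2 ≡ 1020 · 9 ≡ 175 (mod 1801).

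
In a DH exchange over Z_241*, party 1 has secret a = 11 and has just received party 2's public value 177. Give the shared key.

64

Shared key K = 177^11 mod 241.
177^1 ≡ 177 (mod 241)
177^2 = (177^1)^2 ≡ 177^2 = 31329 ≡ 240 (mod 241)
177^4 = (177^2)^2 ≡ 240^2 = 57600 ≡ 1 (mod 241)
177^8 = (177^4)^2 ≡ 1^2 = 1 ≡ 1 (mod 241)
177^11 = 177^8 · 177^2 · 177^1 ≡ 1 · 240 · 177 ≡ 64 (mod 241).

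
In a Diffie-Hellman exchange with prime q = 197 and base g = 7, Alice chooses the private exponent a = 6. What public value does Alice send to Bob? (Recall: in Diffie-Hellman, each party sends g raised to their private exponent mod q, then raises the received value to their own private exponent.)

40

Public value = 7^6 (mod 197).
7^1 ≡ 7 (mod 197)
7^2 = (7^1)^2 ≡ 7^2 = 49 ≡ 49 (mod 197)
7^4 = (7^2)^2 ≡ 49^2 = 2401 ≡ 37 (mod 197)
7^6 = 7^4 · 7^2 ≡ 37 · 49 ≡ 40 (mod 197).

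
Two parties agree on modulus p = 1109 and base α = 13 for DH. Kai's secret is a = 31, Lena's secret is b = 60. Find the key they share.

Lena sends B = α^b mod p = 13^60 mod 1109.
13^1 ≡ 13 (mod 1109)
13^2 = (13^1)^2 ≡ 13^2 = 169 ≡ 169 (mod 1109)
13^4 = (13^2)^2 ≡ 169^2 = 28561 ≡ 836 (mod 1109)
13^8 = (13^4)^2 ≡ 836^2 = 698896 ≡ 226 (mod 1109)
13^16 = (13^8)^2 ≡ 226^2 = 51076 ≡ 62 (mod 1109)
13^32 = (13^16)^2 ≡ 62^2 = 3844 ≡ 517 (mod 1109)
13^60 = 13^32 · 13^16 · 13^8 · 13^4 ≡ 517 · 62 · 226 · 836 ≡ 918 (mod 1109).
So B = 918. Kai then computes K = B^a mod p = 918^31 mod 1109.
918^1 ≡ 918 (mod 1109)
918^2 = (918^1)^2 ≡ 918^2 = 842724 ≡ 993 (mod 1109)
918^4 = (918^2)^2 ≡ 993^2 = 986049 ≡ 148 (mod 1109)
918^8 = (918^4)^2 ≡ 148^2 = 21904 ≡ 833 (mod 1109)
918^16 = (918^8)^2 ≡ 833^2 = 693889 ≡ 764 (mod 1109)
918^31 = 918^16 · 918^8 · 918^4 · 918^2 · 918^1 ≡ 764 · 833 · 148 · 993 · 918 ≡ 271 (mod 1109).

271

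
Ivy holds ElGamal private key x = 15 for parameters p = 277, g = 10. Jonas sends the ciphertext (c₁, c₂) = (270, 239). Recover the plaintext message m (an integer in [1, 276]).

Shared mask s = c₁^x mod p = 270^15 mod 277.
270^1 ≡ 270 (mod 277)
270^2 = (270^1)^2 ≡ 270^2 = 72900 ≡ 49 (mod 277)
270^4 = (270^2)^2 ≡ 49^2 = 2401 ≡ 185 (mod 277)
270^8 = (270^4)^2 ≡ 185^2 = 34225 ≡ 154 (mod 277)
270^15 = 270^8 · 270^4 · 270^2 · 270^1 ≡ 154 · 185 · 49 · 270 ≡ 213 (mod 277).
So s = 213; s⁻¹ ≡ 264 (mod 277).
m = c₂ · s⁻¹ mod 277 = 239 · 264 mod 277 = 217.

217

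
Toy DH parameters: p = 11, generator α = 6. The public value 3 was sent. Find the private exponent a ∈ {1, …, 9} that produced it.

Try successive powers of 6 modulo 11:
6^1 ≡ 6
6^2 ≡ 3
Found: a = 2.

2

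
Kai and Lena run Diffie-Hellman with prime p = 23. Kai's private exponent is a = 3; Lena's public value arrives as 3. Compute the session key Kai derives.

Shared key K = 3^3 mod 23.
3^1 ≡ 3 (mod 23)
3^2 = (3^1)^2 ≡ 3^2 = 9 ≡ 9 (mod 23)
3^3 = 3^2 · 3^1 ≡ 9 · 3 ≡ 4 (mod 23).

4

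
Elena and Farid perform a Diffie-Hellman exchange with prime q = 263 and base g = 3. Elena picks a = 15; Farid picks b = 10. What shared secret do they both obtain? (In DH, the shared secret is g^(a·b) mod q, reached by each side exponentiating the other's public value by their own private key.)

32

Farid sends B = g^b mod q = 3^10 mod 263.
3^1 ≡ 3 (mod 263)
3^2 = (3^1)^2 ≡ 3^2 = 9 ≡ 9 (mod 263)
3^4 = (3^2)^2 ≡ 9^2 = 81 ≡ 81 (mod 263)
3^8 = (3^4)^2 ≡ 81^2 = 6561 ≡ 249 (mod 263)
3^10 = 3^8 · 3^2 ≡ 249 · 9 ≡ 137 (mod 263).
So B = 137. Elena then computes K = B^a mod q = 137^15 mod 263.
137^1 ≡ 137 (mod 263)
137^2 = (137^1)^2 ≡ 137^2 = 18769 ≡ 96 (mod 263)
137^4 = (137^2)^2 ≡ 96^2 = 9216 ≡ 11 (mod 263)
137^8 = (137^4)^2 ≡ 11^2 = 121 ≡ 121 (mod 263)
137^15 = 137^8 · 137^4 · 137^2 · 137^1 ≡ 121 · 11 · 96 · 137 ≡ 32 (mod 263).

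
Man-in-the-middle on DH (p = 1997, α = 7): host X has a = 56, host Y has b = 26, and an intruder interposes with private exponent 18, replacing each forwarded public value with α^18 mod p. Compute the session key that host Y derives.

Host Y receives an intruder's public value M = 7^18 mod 1997 instead of the honest one.
7^1 ≡ 7 (mod 1997)
7^2 = (7^1)^2 ≡ 7^2 = 49 ≡ 49 (mod 1997)
7^4 = (7^2)^2 ≡ 49^2 = 2401 ≡ 404 (mod 1997)
7^8 = (7^4)^2 ≡ 404^2 = 163216 ≡ 1459 (mod 1997)
7^16 = (7^8)^2 ≡ 1459^2 = 2128681 ≡ 1876 (mod 1997)
7^18 = 7^16 · 7^2 ≡ 1876 · 49 ≡ 62 (mod 1997).
So M = 62. Host Y computes K = M^26 mod 1997.
62^1 ≡ 62 (mod 1997)
62^2 = (62^1)^2 ≡ 62^2 = 3844 ≡ 1847 (mod 1997)
62^4 = (62^2)^2 ≡ 1847^2 = 3411409 ≡ 533 (mod 1997)
62^8 = (62^4)^2 ≡ 533^2 = 284089 ≡ 515 (mod 1997)
62^16 = (62^8)^2 ≡ 515^2 = 265225 ≡ 1621 (mod 1997)
62^26 = 62^16 · 62^8 · 62^2 ≡ 1621 · 515 · 1847 ≡ 1632 (mod 1997).

1632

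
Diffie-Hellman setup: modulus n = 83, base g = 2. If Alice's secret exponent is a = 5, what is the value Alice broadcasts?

32

Public value = 2^5 mod 83.
2^1 ≡ 2 (mod 83)
2^2 = (2^1)^2 ≡ 2^2 = 4 ≡ 4 (mod 83)
2^4 = (2^2)^2 ≡ 4^2 = 16 ≡ 16 (mod 83)
2^5 = 2^4 · 2^1 ≡ 16 · 2 ≡ 32 (mod 83).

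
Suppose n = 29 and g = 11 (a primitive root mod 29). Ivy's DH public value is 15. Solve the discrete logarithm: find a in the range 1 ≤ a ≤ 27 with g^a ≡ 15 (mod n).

Try successive powers of 11 modulo 29:
11^1 ≡ 11
11^2 ≡ 5
11^3 ≡ 26
11^4 ≡ 25
11^5 ≡ 14
11^6 ≡ 9
11^7 ≡ 12
11^8 ≡ 16
11^9 ≡ 2
11^10 ≡ 22
11^11 ≡ 10
11^12 ≡ 23
11^13 ≡ 21
11^14 ≡ 28
11^15 ≡ 18
11^16 ≡ 24
11^17 ≡ 3
11^18 ≡ 4
11^19 ≡ 15
Found: a = 19.

19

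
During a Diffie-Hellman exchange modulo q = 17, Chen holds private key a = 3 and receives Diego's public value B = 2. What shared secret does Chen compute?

8

Shared key K = 2^3 mod 17.
2^1 ≡ 2 (mod 17)
2^2 = (2^1)^2 ≡ 2^2 = 4 ≡ 4 (mod 17)
2^3 = 2^2 · 2^1 ≡ 4 · 2 ≡ 8 (mod 17).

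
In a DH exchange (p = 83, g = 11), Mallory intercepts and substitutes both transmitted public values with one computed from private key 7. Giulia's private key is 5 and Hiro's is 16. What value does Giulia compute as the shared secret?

37

Giulia receives Mallory's public value M = 11^7 mod 83 instead of the honest one.
11^1 ≡ 11 (mod 83)
11^2 = (11^1)^2 ≡ 11^2 = 121 ≡ 38 (mod 83)
11^4 = (11^2)^2 ≡ 38^2 = 1444 ≡ 33 (mod 83)
11^7 = 11^4 · 11^2 · 11^1 ≡ 33 · 38 · 11 ≡ 16 (mod 83).
So M = 16. Giulia computes K = M^5 mod 83.
16^1 ≡ 16 (mod 83)
16^2 = (16^1)^2 ≡ 16^2 = 256 ≡ 7 (mod 83)
16^4 = (16^2)^2 ≡ 7^2 = 49 ≡ 49 (mod 83)
16^5 = 16^4 · 16^1 ≡ 49 · 16 ≡ 37 (mod 83).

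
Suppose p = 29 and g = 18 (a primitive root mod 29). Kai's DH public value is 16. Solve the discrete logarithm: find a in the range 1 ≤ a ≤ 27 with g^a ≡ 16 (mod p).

Try successive powers of 18 modulo 29:
18^1 ≡ 18
18^2 ≡ 5
18^3 ≡ 3
18^4 ≡ 25
18^5 ≡ 15
18^6 ≡ 9
18^7 ≡ 17
18^8 ≡ 16
Found: a = 8.

8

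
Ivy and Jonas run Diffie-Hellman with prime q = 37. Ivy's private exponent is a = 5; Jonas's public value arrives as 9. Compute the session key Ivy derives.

34

Shared key K = 9^5 mod 37.
9^1 ≡ 9 (mod 37)
9^2 = (9^1)^2 ≡ 9^2 = 81 ≡ 7 (mod 37)
9^4 = (9^2)^2 ≡ 7^2 = 49 ≡ 12 (mod 37)
9^5 = 9^4 · 9^1 ≡ 12 · 9 ≡ 34 (mod 37).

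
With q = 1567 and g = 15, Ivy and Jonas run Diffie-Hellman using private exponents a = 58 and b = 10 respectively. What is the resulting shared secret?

1042

Jonas sends B = g^b mod q = 15^10 mod 1567.
15^1 ≡ 15 (mod 1567)
15^2 = (15^1)^2 ≡ 15^2 = 225 ≡ 225 (mod 1567)
15^4 = (15^2)^2 ≡ 225^2 = 50625 ≡ 481 (mod 1567)
15^8 = (15^4)^2 ≡ 481^2 = 231361 ≡ 1012 (mod 1567)
15^10 = 15^8 · 15^2 ≡ 1012 · 225 ≡ 485 (mod 1567).
So B = 485. Ivy then computes K = B^a mod q = 485^58 mod 1567.
485^1 ≡ 485 (mod 1567)
485^2 = (485^1)^2 ≡ 485^2 = 235225 ≡ 175 (mod 1567)
485^4 = (485^2)^2 ≡ 175^2 = 30625 ≡ 852 (mod 1567)
485^8 = (485^4)^2 ≡ 852^2 = 725904 ≡ 383 (mod 1567)
485^16 = (485^8)^2 ≡ 383^2 = 146689 ≡ 958 (mod 1567)
485^32 = (485^16)^2 ≡ 958^2 = 917764 ≡ 1069 (mod 1567)
485^58 = 485^32 · 485^16 · 485^8 · 485^2 ≡ 1069 · 958 · 383 · 175 ≡ 1042 (mod 1567).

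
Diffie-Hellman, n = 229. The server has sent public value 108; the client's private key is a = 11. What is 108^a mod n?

186

Shared key K = 108^11 mod 229.
108^1 ≡ 108 (mod 229)
108^2 = (108^1)^2 ≡ 108^2 = 11664 ≡ 214 (mod 229)
108^4 = (108^2)^2 ≡ 214^2 = 45796 ≡ 225 (mod 229)
108^8 = (108^4)^2 ≡ 225^2 = 50625 ≡ 16 (mod 229)
108^11 = 108^8 · 108^2 · 108^1 ≡ 16 · 214 · 108 ≡ 186 (mod 229).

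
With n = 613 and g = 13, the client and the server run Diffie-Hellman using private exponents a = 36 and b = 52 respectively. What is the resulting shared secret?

197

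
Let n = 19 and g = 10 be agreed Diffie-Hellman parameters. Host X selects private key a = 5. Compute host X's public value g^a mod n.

Public value = 10^5 mod 19.
10^1 ≡ 10 (mod 19)
10^2 = (10^1)^2 ≡ 10^2 = 100 ≡ 5 (mod 19)
10^4 = (10^2)^2 ≡ 5^2 = 25 ≡ 6 (mod 19)
10^5 = 10^4 · 10^1 ≡ 6 · 10 ≡ 3 (mod 19).

3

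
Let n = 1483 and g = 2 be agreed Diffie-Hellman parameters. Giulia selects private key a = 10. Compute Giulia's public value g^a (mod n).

1024

Public value = 2^10 (mod 1483).
2^1 ≡ 2 (mod 1483)
2^2 = (2^1)^2 ≡ 2^2 = 4 ≡ 4 (mod 1483)
2^4 = (2^2)^2 ≡ 4^2 = 16 ≡ 16 (mod 1483)
2^8 = (2^4)^2 ≡ 16^2 = 256 ≡ 256 (mod 1483)
2^10 = 2^8 · 2^2 ≡ 256 · 4 ≡ 1024 (mod 1483).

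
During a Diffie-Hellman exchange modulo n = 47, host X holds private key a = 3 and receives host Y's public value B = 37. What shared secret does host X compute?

34

Shared key K = 37^3 mod 47.
37^1 ≡ 37 (mod 47)
37^2 = (37^1)^2 ≡ 37^2 = 1369 ≡ 6 (mod 47)
37^3 = 37^2 · 37^1 ≡ 6 · 37 ≡ 34 (mod 47).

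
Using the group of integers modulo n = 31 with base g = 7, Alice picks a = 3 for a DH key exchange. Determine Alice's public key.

Public value = 7^3 mod 31.
7^1 ≡ 7 (mod 31)
7^2 = (7^1)^2 ≡ 7^2 = 49 ≡ 18 (mod 31)
7^3 = 7^2 · 7^1 ≡ 18 · 7 ≡ 2 (mod 31).

2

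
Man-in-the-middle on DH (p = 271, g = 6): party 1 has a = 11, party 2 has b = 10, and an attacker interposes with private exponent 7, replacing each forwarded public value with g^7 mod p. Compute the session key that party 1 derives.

Party 1 receives an attacker's public value M = 6^7 mod 271 instead of the honest one.
6^1 ≡ 6 (mod 271)
6^2 = (6^1)^2 ≡ 6^2 = 36 ≡ 36 (mod 271)
6^4 = (6^2)^2 ≡ 36^2 = 1296 ≡ 212 (mod 271)
6^7 = 6^4 · 6^2 · 6^1 ≡ 212 · 36 · 6 ≡ 264 (mod 271).
So M = 264. Party 1 computes K = M^11 mod 271.
264^1 ≡ 264 (mod 271)
264^2 = (264^1)^2 ≡ 264^2 = 69696 ≡ 49 (mod 271)
264^4 = (264^2)^2 ≡ 49^2 = 2401 ≡ 233 (mod 271)
264^8 = (264^4)^2 ≡ 233^2 = 54289 ≡ 89 (mod 271)
264^11 = 264^8 · 264^2 · 264^1 ≡ 89 · 49 · 264 ≡ 96 (mod 271).

96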